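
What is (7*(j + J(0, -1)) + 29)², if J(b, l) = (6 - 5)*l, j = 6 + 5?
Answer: 9801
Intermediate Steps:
j = 11
J(b, l) = l (J(b, l) = 1*l = l)
(7*(j + J(0, -1)) + 29)² = (7*(11 - 1) + 29)² = (7*10 + 29)² = (70 + 29)² = 99² = 9801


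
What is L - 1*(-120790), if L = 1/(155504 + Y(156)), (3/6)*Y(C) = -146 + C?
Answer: 18785743961/155524 ≈ 1.2079e+5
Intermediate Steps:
Y(C) = -292 + 2*C (Y(C) = 2*(-146 + C) = -292 + 2*C)
L = 1/155524 (L = 1/(155504 + (-292 + 2*156)) = 1/(155504 + (-292 + 312)) = 1/(155504 + 20) = 1/155524 ≈ 6.4299e-6)
L - 1*(-120790) = 1/155524 - 1*(-120790) = 1/155524 + 120790 = 18785743961/155524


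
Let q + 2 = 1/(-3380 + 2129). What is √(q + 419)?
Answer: √72511574/417 ≈ 20.421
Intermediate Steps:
q = -2503/1251 (q = -2 + 1/(-3380 + 2129) = -2 + 1/(-1251) = -2 - 1/1251 = -2503/1251 ≈ -2.0008)
√(q + 419) = √(-2503/1251 + 419) = √(521666/1251) = √72511574/417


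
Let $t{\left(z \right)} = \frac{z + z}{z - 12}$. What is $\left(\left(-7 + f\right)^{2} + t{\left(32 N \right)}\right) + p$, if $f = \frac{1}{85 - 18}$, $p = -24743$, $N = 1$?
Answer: $- \frac{554189691}{22445} \approx -24691.0$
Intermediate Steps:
$t{\left(z \right)} = \frac{2 z}{-12 + z}$
$f = \frac{1}{67} \approx 0.014925$
$\left(\left(-7 + f\right)^{2} + t{\left(32 N \right)}\right) + p = \left(\left(-7 + \frac{1}{67}\right)^{2} + \frac{2 \cdot 32 \cdot 1}{-12 + 32 \cdot 1}\right) - 24743 = \left(\left(- \frac{468}{67}\right)^{2} + 2 \cdot 32 \frac{1}{-12 + 32}\right) - 24743 = \left(\frac{219024}{4489} + 2 \cdot 32 \cdot \frac{1}{20}\right) - 24743 = \left(\frac{219024}{4489} + \frac{16}{5}\right) - 24743 = \frac{1166944}{22445} - 24743 = - \frac{554189691}{22445}$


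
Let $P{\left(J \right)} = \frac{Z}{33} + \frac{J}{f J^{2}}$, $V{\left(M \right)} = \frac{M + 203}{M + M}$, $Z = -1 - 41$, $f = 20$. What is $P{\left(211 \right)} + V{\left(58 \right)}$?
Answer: $\frac{11344}{11605} \approx 0.97751$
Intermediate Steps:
$Z = -42$ ($Z = -1 - 41 = -42$)
$V{\left(M \right)} = \frac{203 + M}{2 M}$
$P{\left(J \right)} = - \frac{14}{11} + \frac{1}{20 J}$ ($P{\left(J \right)} = - \frac{42}{33} + \frac{J}{20 J^{2}} = \left(-42\right) \frac{1}{33} + J \frac{1}{20 J^{2}} = - \frac{14}{11} + \frac{1}{20 J}$)
$P{\left(211 \right)} + V{\left(58 \right)} = \frac{11 - 59080}{220 \cdot 211} + \frac{203 + 58}{2 \cdot 58} = \frac{1}{220} \cdot \frac{1}{211} \left(11 - 59080\right) + \frac{1}{2} \cdot \frac{1}{58} \cdot 261 = \frac{1}{220} \cdot \frac{1}{211} \left(-59069\right) + \frac{9}{4} = - \frac{59069}{46420} + \frac{9}{4} = \frac{11344}{11605}$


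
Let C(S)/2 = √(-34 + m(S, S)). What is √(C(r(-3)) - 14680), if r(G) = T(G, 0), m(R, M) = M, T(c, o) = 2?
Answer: 2*√(-3670 + 2*I*√2) ≈ 0.046689 + 121.16*I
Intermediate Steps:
r(G) = 2
C(S) = 2*√(-34 + S)
√(C(r(-3)) - 14680) = √(2*√(-34 + 2) - 14680) = √(2*√(-32) - 14680) = √(2*(4*I*√2) - 14680) = √(8*I*√2 - 14680) = √(-14680 + 8*I*√2)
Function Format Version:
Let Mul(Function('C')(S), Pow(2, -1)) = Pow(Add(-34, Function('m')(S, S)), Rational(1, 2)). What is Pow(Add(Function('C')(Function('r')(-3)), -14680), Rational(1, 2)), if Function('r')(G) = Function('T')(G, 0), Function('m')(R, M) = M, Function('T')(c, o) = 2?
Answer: Mul(2, Pow(Add(-3670, Mul(2, I, Pow(2, Rational(1, 2)))), Rational(1, 2))) ≈ Add(0.046689, Mul(121.16, I))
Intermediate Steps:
Function('r')(G) = 2
Function('C')(S) = Mul(2, Pow(Add(-34, S), Rational(1, 2)))
Pow(Add(Function('C')(Function('r')(-3)), -14680), Rational(1, 2)) = Pow(Add(Mul(2, Pow(Add(-34, 2), Rational(1, 2))), -14680), Rational(1, 2)) = Pow(Add(Mul(2, Pow(-32, Rational(1, 2))), -14680), Rational(1, 2)) = Pow(Add(Mul(2, Mul(4, I, Pow(2, Rational(1, 2)))), -14680), Rational(1, 2)) = Pow(Add(Mul(8, I, Pow(2, Rational(1, 2))), -14680), Rational(1, 2)) = Pow(Add(-14680, Mul(8, I, Pow(2, Rational(1, 2)))), Rational(1, 2))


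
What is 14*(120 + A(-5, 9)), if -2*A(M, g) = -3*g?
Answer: 1869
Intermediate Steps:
A(M, g) = 3*g/2 (A(M, g) = -(-3)*g/2 = 3*g/2)
14*(120 + A(-5, 9)) = 14*(120 + (3/2)*9) = 14*(120 + 27/2) = 14*(267/2) = 1869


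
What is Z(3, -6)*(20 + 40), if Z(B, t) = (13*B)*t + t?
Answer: -14400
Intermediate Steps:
Z(B, t) = t + 13*B*t (Z(B, t) = 13*B*t + t = t + 13*B*t)
Z(3, -6)*(20 + 40) = (-6*(1 + 13*3))*(20 + 40) = -6*(1 + 39)*60 = -6*40*60 = -240*60 = -14400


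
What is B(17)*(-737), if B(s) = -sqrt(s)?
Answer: 737*sqrt(17) ≈ 3038.7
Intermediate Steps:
B(17)*(-737) = -sqrt(17)*(-737) = 737*sqrt(17)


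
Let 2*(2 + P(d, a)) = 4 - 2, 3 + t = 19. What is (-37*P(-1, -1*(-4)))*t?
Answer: 592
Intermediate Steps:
t = 16 (t = -3 + 19 = 16)
P(d, a) = -1 (P(d, a) = -2 + (4 - 2)/2 = -2 + (1/2)*2 = -2 + 1 = -1)
(-37*P(-1, -1*(-4)))*t = -37*(-1)*16 = 37*16 = 592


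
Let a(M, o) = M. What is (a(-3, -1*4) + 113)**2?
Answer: 12100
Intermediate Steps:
(a(-3, -1*4) + 113)**2 = (-3 + 113)**2 = 110**2 = 12100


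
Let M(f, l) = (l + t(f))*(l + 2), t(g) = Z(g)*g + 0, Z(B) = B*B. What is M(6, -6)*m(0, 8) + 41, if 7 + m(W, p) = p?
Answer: -799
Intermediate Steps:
Z(B) = B²
m(W, p) = -7 + p
t(g) = g³ (t(g) = g²*g + 0 = g³ + 0 = g³)
M(f, l) = (2 + l)*(l + f³) (M(f, l) = (l + f³)*(l + 2) = (l + f³)*(2 + l) = (2 + l)*(l + f³))
M(6, -6)*m(0, 8) + 41 = ((-6)² + 2*(-6) + 2*6³ - 6*6³)*(-7 + 8) + 41 = (36 - 12 + 2*216 - 6*216)*1 + 41 = (36 - 12 + 432 - 1296)*1 + 41 = -840*1 + 41 = -840 + 41 = -799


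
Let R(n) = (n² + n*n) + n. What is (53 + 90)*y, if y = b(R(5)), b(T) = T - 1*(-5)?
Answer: 8580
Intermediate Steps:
R(n) = n + 2*n² (R(n) = (n² + n²) + n = 2*n² + n = n + 2*n²)
b(T) = 5 + T (b(T) = T + 5 = 5 + T)
y = 60 (y = 5 + 5*(1 + 2*5) = 5 + 5*(1 + 10) = 5 + 5*11 = 5 + 55 = 60)
(53 + 90)*y = (53 + 90)*60 = 143*60 = 8580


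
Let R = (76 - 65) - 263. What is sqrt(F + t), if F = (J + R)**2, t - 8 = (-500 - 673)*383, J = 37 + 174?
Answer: 3*I*sqrt(49730) ≈ 669.01*I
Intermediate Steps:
J = 211
R = -252 (R = 11 - 263 = -252)
t = -449251 (t = 8 + (-500 - 673)*383 = 8 - 1173*383 = 8 - 449259 = -449251)
F = 1681 (F = (211 - 252)**2 = (-41)**2 = 1681)
sqrt(F + t) = sqrt(1681 - 449251) = sqrt(-447570) = 3*I*sqrt(49730)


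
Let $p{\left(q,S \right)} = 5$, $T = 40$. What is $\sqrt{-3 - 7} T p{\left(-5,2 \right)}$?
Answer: $200 i \sqrt{10} \approx 632.46 i$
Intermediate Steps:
$\sqrt{-3 - 7} T p{\left(-5,2 \right)} = \sqrt{-3 - 7} \cdot 40 \cdot 5 = \sqrt{-10} \cdot 40 \cdot 5 = i \sqrt{10} \cdot 40 \cdot 5 = 40 i \sqrt{10} \cdot 5 = 200 i \sqrt{10}$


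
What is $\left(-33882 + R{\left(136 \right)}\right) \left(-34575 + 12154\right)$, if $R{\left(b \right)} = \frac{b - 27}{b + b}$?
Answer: $\frac{206627339695}{272} \approx 7.5966 \cdot 10^{8}$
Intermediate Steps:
$R{\left(b \right)} = \frac{-27 + b}{2 b}$
$\left(-33882 + R{\left(136 \right)}\right) \left(-34575 + 12154\right) = \left(-33882 + \frac{-27 + 136}{2 \cdot 136}\right) \left(-34575 + 12154\right) = \left(-33882 + \frac{1}{2} \cdot \frac{1}{136} \cdot 109\right) \left(-22421\right) = \left(-33882 + \frac{109}{272}\right) \left(-22421\right) = \left(- \frac{9215795}{272}\right) \left(-22421\right) = \frac{206627339695}{272}$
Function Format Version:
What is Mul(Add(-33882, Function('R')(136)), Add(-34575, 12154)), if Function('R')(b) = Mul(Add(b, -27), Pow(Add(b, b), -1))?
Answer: Rational(206627339695, 272) ≈ 7.5966e+8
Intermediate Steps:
Function('R')(b) = Mul(Rational(1, 2), Pow(b, -1), Add(-27, b)) (Function('R')(b) = Mul(Add(-27, b), Pow(Mul(2, b), -1)) = Mul(Add(-27, b), Mul(Rational(1, 2), Pow(b, -1))) = Mul(Rational(1, 2), Pow(b, -1), Add(-27, b)))
Mul(Add(-33882, Function('R')(136)), Add(-34575, 12154)) = Mul(Add(-33882, Mul(Rational(1, 2), Pow(136, -1), Add(-27, 136))), Add(-34575, 12154)) = Mul(Add(-33882, Mul(Rational(1, 2), Rational(1, 136), 109)), -22421) = Mul(Add(-33882, Rational(109, 272)), -22421) = Mul(Rational(-9215795, 272), -22421) = Rational(206627339695, 272)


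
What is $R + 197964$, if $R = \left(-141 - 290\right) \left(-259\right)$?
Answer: $309593$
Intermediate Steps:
$R = 111629$ ($R = \left(-431\right) \left(-259\right) = 111629$)
$R + 197964 = 111629 + 197964 = 309593$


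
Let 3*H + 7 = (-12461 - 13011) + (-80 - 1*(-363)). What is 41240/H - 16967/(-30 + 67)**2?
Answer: -149218303/8623331 ≈ -17.304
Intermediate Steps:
H = -25196/3 (H = -7/3 + ((-12461 - 13011) + (-80 - 1*(-363)))/3 = -7/3 + (-25472 + (-80 + 363))/3 = -7/3 + (-25472 + 283)/3 = -7/3 + (1/3)*(-25189) = -7/3 - 25189/3 = -25196/3 ≈ -8398.7)
41240/H - 16967/(-30 + 67)**2 = 41240/(-25196/3) - 16967/(-30 + 67)**2 = 41240*(-3/25196) - 16967/(37**2) = -30930/6299 - 16967/1369 = -149218303/8623331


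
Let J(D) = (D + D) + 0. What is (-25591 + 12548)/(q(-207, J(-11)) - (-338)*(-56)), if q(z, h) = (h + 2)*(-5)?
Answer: 13043/18828 ≈ 0.69275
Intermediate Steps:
J(D) = 2*D (J(D) = 2*D + 0 = 2*D)
q(z, h) = -10 - 5*h (q(z, h) = (2 + h)*(-5) = -10 - 5*h)
(-25591 + 12548)/(q(-207, J(-11)) - (-338)*(-56)) = (-25591 + 12548)/((-10 - 10*(-11)) - (-338)*(-56)) = -13043/((-10 - 5*(-22)) - 338*56) = -13043/((-10 + 110) - 18928) = -13043/(100 - 18928) = -13043/(-18828) = -13043*(-1/18828) = 13043/18828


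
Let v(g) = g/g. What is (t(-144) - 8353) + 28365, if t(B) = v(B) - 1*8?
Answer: 20005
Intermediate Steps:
v(g) = 1
t(B) = -7 (t(B) = 1 - 1*8 = 1 - 8 = -7)
(t(-144) - 8353) + 28365 = (-7 - 8353) + 28365 = -8360 + 28365 = 20005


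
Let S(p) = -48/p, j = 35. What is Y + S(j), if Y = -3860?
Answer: -135148/35 ≈ -3861.4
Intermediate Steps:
Y + S(j) = -3860 - 48/35 = -135148/35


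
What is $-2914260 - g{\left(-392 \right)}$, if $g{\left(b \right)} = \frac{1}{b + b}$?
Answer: $- \frac{2284779839}{784} \approx -2.9143 \cdot 10^{6}$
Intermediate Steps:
$g{\left(b \right)} = \frac{1}{2 b}$
$-2914260 - g{\left(-392 \right)} = -2914260 - \frac{1}{2 \left(-392\right)} = -2914260 - \frac{1}{2} \left(- \frac{1}{392}\right) = -2914260 - - \frac{1}{784} = -2914260 + \frac{1}{784} = - \frac{2284779839}{784}$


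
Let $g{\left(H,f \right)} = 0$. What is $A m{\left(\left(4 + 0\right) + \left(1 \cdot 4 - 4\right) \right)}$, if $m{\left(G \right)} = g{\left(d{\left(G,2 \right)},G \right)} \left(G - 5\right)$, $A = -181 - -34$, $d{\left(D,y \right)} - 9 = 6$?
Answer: $0$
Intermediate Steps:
$d{\left(D,y \right)} = 15$ ($d{\left(D,y \right)} = 9 + 6 = 15$)
$A = -147$ ($A = -181 + 34 = -147$)
$m{\left(G \right)} = 0$ ($m{\left(G \right)} = 0 \left(G - 5\right) = 0 \left(-5 + G\right) = 0$)
$A m{\left(\left(4 + 0\right) + \left(1 \cdot 4 - 4\right) \right)} = \left(-147\right) 0 = 0$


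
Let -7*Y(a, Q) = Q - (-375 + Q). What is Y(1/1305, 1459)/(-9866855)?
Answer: 75/13813597 ≈ 5.4294e-6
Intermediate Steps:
Y(a, Q) = -375/7 (Y(a, Q) = -(Q - (-375 + Q))/7 = -(Q + (375 - Q))/7 = -⅐*375 = -375/7)
Y(1/1305, 1459)/(-9866855) = -375/7/(-9866855) = -375/7*(-1/9866855) = 75/13813597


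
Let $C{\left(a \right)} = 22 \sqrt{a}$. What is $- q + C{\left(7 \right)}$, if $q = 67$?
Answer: $-67 + 22 \sqrt{7} \approx -8.7935$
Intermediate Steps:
$- q + C{\left(7 \right)} = \left(-1\right) 67 + 22 \sqrt{7} = -67 + 22 \sqrt{7}$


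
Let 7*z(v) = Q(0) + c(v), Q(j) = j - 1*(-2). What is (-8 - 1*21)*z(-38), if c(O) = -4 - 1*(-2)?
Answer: 0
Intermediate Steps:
Q(j) = 2 + j (Q(j) = j + 2 = 2 + j)
c(O) = -2 (c(O) = -4 + 2 = -2)
z(v) = 0 (z(v) = ((2 + 0) - 2)/7 = (2 - 2)/7 = (⅐)*0 = 0)
(-8 - 1*21)*z(-38) = (-8 - 1*21)*0 = (-8 - 21)*0 = -29*0 = 0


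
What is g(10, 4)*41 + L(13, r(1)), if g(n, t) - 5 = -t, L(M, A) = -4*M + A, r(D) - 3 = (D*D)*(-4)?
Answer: -12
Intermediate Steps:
r(D) = 3 - 4*D**2 (r(D) = 3 + (D*D)*(-4) = 3 + D**2*(-4) = 3 - 4*D**2)
L(M, A) = A - 4*M
g(n, t) = 5 - t
g(10, 4)*41 + L(13, r(1)) = (5 - 1*4)*41 + ((3 - 4*1**2) - 4*13) = (5 - 4)*41 + ((3 - 4*1) - 52) = 1*41 + ((3 - 4) - 52) = 41 + (-1 - 52) = 41 - 53 = -12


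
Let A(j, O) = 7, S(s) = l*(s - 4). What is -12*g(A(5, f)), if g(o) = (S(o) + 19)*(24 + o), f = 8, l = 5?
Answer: -12648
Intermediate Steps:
S(s) = -20 + 5*s (S(s) = 5*(s - 4) = 5*(-4 + s) = -20 + 5*s)
g(o) = (-1 + 5*o)*(24 + o) (g(o) = ((-20 + 5*o) + 19)*(24 + o) = (-1 + 5*o)*(24 + o))
-12*g(A(5, f)) = -12*(-24 + 5*7² + 119*7) = -12*(-24 + 5*49 + 833) = -12*(-24 + 245 + 833) = -12*1054 = -12648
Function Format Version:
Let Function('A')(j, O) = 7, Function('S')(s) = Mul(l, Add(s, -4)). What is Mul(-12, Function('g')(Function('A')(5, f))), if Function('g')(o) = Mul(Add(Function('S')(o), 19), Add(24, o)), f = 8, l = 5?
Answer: -12648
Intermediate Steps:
Function('S')(s) = Add(-20, Mul(5, s)) (Function('S')(s) = Mul(5, Add(s, -4)) = Mul(5, Add(-4, s)) = Add(-20, Mul(5, s)))
Function('g')(o) = Mul(Add(-1, Mul(5, o)), Add(24, o)) (Function('g')(o) = Mul(Add(Add(-20, Mul(5, o)), 19), Add(24, o)) = Mul(Add(-1, Mul(5, o)), Add(24, o)))
Mul(-12, Function('g')(Function('A')(5, f))) = Mul(-12, Add(-24, Mul(5, Pow(7, 2)), Mul(119, 7))) = Mul(-12, Add(-24, Mul(5, 49), 833)) = Mul(-12, Add(-24, 245, 833)) = Mul(-12, 1054) = -12648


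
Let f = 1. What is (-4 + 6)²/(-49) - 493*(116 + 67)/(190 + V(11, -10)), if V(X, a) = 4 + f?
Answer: -1473837/3185 ≈ -462.74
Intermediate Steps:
V(X, a) = 5 (V(X, a) = 4 + 1 = 5)
(-4 + 6)²/(-49) - 493*(116 + 67)/(190 + V(11, -10)) = (-4 + 6)²/(-49) - 493*(116 + 67)/(190 + 5) = 2²*(-1/49) - 493/(195/183) = 4*(-1/49) - 493/(195*(1/183)) = -4/49 - 493/65/61 = -4/49 - 493*61/65 = -4/49 - 30073/65 = -1473837/3185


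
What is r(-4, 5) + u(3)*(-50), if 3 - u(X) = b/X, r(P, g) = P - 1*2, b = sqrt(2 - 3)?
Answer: -156 + 50*I/3 ≈ -156.0 + 16.667*I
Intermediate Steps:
b = I (b = sqrt(-1) = I ≈ 1.0*I)
r(P, g) = -2 + P (r(P, g) = P - 2 = -2 + P)
u(X) = 3 - I/X
r(-4, 5) + u(3)*(-50) = (-2 - 4) + (3 - 1*I/3)*(-50) = -6 + (3 - 1*I*1/3)*(-50) = -6 + (3 - I/3)*(-50) = -6 + (-150 + 50*I/3) = -156 + 50*I/3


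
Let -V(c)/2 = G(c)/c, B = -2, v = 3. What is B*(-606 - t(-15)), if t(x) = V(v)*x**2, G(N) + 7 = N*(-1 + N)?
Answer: 1512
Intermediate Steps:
G(N) = -7 + N*(-1 + N)
V(c) = -2*(-7 + c**2 - c)/c
t(x) = 2*x**2/3 (t(x) = (2 - 2*3 + 14/3)*x**2 = (2 - 6 + 14*(1/3))*x**2 = (2 - 6 + 14/3)*x**2 = 2*x**2/3)
B*(-606 - t(-15)) = -2*(-606 - 2*(-15)**2/3) = -2*(-606 - 2*225/3) = -2*(-606 - 1*150) = -2*(-606 - 150) = -2*(-756) = 1512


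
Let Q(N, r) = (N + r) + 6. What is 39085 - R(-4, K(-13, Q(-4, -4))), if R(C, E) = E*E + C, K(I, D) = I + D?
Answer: 38864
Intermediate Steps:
Q(N, r) = 6 + N + r
K(I, D) = D + I
R(C, E) = C + E**2 (R(C, E) = E**2 + C = C + E**2)
39085 - R(-4, K(-13, Q(-4, -4))) = 39085 - (-4 + ((6 - 4 - 4) - 13)**2) = 39085 - (-4 + (-2 - 13)**2) = 39085 - (-4 + (-15)**2) = 39085 - (-4 + 225) = 39085 - 1*221 = 39085 - 221 = 38864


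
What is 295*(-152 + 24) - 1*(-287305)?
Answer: 249545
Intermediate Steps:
295*(-152 + 24) - 1*(-287305) = 295*(-128) + 287305 = -37760 + 287305 = 249545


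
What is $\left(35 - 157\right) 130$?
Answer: $-15860$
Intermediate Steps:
$\left(35 - 157\right) 130 = \left(-122\right) 130 = -15860$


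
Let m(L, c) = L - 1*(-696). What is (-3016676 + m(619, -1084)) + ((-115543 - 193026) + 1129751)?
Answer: -2194179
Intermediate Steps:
m(L, c) = 696 + L (m(L, c) = L + 696 = 696 + L)
(-3016676 + m(619, -1084)) + ((-115543 - 193026) + 1129751) = (-3016676 + (696 + 619)) + ((-115543 - 193026) + 1129751) = (-3016676 + 1315) + (-308569 + 1129751) = -3015361 + 821182 = -2194179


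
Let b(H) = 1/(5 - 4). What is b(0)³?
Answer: 1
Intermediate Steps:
b(H) = 1 (b(H) = 1/1 = 1)
b(0)³ = 1³ = 1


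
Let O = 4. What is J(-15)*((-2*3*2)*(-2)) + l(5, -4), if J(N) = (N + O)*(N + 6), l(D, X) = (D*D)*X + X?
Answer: 2272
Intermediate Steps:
l(D, X) = X + X*D**2 (l(D, X) = D**2*X + X = X*D**2 + X = X + X*D**2)
J(N) = (4 + N)*(6 + N) (J(N) = (N + 4)*(N + 6) = (4 + N)*(6 + N))
J(-15)*((-2*3*2)*(-2)) + l(5, -4) = (24 + (-15)**2 + 10*(-15))*((-2*3*2)*(-2)) - 4*(1 + 5**2) = (24 + 225 - 150)*(-6*2*(-2)) - 4*(1 + 25) = 99*(-12*(-2)) - 4*26 = 99*24 - 104 = 2376 - 104 = 2272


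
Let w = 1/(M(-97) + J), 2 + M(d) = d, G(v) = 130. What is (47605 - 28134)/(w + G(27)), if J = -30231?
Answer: 590555430/3942899 ≈ 149.78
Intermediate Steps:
M(d) = -2 + d
w = -1/30330 (w = 1/((-2 - 97) - 30231) = 1/(-99 - 30231) = 1/(-30330) = -1/30330 ≈ -3.2971e-5)
(47605 - 28134)/(w + G(27)) = (47605 - 28134)/(-1/30330 + 130) = 19471/(3942899/30330) = 19471*(30330/3942899) = 590555430/3942899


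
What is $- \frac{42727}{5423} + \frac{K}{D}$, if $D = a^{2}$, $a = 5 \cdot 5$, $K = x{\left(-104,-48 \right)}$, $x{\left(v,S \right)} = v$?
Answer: $- \frac{27268367}{3389375} \approx -8.0452$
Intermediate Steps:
$K = -104$
$a = 25$
$D = 625$ ($D = 25^{2} = 625$)
$- \frac{42727}{5423} + \frac{K}{D} = - \frac{42727}{5423} - \frac{104}{625} = - \frac{27268367}{3389375}$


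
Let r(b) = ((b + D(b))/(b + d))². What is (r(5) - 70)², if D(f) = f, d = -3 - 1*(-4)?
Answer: 366025/81 ≈ 4518.8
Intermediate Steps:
d = 1 (d = -3 + 4 = 1)
r(b) = 4*b²/(1 + b)² (r(b) = ((b + b)/(b + 1))² = ((2*b)/(1 + b))² = (2*b/(1 + b))² = 4*b²/(1 + b)²)
(r(5) - 70)² = (4*5²/(1 + 5)² - 70)² = (4*25/6² - 70)² = (4*25*(1/36) - 70)² = (25/9 - 70)² = (-605/9)² = 366025/81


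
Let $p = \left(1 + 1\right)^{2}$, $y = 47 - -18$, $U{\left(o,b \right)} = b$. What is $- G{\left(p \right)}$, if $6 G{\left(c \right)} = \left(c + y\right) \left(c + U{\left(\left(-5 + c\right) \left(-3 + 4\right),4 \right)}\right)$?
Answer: $-92$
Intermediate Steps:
$y = 65$ ($y = 47 + 18 = 65$)
$p = 4$ ($p = 2^{2} = 4$)
$G{\left(c \right)} = \frac{\left(4 + c\right) \left(65 + c\right)}{6}$ ($G{\left(c \right)} = \frac{\left(c + 65\right) \left(c + 4\right)}{6} = \frac{\left(65 + c\right) \left(4 + c\right)}{6} = \frac{\left(4 + c\right) \left(65 + c\right)}{6}$)
$- G{\left(p \right)} = - (\frac{130}{3} + \frac{4^{2}}{6} + \frac{23}{2} \cdot 4) = - (\frac{130}{3} + \frac{1}{6} \cdot 16 + 46) = - (\frac{130}{3} + \frac{8}{3} + 46) = \left(-1\right) 92 = -92$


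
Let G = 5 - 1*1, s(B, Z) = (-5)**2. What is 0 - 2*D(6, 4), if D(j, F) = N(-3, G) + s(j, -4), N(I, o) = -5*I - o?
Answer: -72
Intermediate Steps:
s(B, Z) = 25
G = 4 (G = 5 - 1 = 4)
N(I, o) = -o - 5*I
D(j, F) = 36 (D(j, F) = (-1*4 - 5*(-3)) + 25 = (-4 + 15) + 25 = 11 + 25 = 36)
0 - 2*D(6, 4) = 0 - 2*36 = 0 - 72 = -72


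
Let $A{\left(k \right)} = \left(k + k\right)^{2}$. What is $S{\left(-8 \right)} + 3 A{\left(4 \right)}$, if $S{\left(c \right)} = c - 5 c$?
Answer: $224$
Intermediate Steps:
$S{\left(c \right)} = - 4 c$
$A{\left(k \right)} = 4 k^{2}$ ($A{\left(k \right)} = \left(2 k\right)^{2} = 4 k^{2}$)
$S{\left(-8 \right)} + 3 A{\left(4 \right)} = \left(-4\right) \left(-8\right) + 3 \cdot 4 \cdot 4^{2} = 32 + 3 \cdot 4 \cdot 16 = 32 + 3 \cdot 64 = 32 + 192 = 224$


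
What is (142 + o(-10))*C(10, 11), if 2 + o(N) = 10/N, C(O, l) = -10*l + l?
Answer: -13761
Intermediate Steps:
C(O, l) = -9*l
o(N) = -2 + 10/N
(142 + o(-10))*C(10, 11) = (142 + (-2 + 10/(-10)))*(-9*11) = (142 + (-2 + 10*(-1/10)))*(-99) = (142 + (-2 - 1))*(-99) = (142 - 3)*(-99) = 139*(-99) = -13761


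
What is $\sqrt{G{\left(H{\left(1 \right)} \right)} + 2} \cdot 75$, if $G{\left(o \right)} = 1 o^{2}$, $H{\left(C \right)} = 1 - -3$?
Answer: $225 \sqrt{2} \approx 318.2$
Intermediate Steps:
$H{\left(C \right)} = 4$ ($H{\left(C \right)} = 1 + 3 = 4$)
$G{\left(o \right)} = o^{2}$
$\sqrt{G{\left(H{\left(1 \right)} \right)} + 2} \cdot 75 = \sqrt{4^{2} + 2} \cdot 75 = \sqrt{16 + 2} \cdot 75 = \sqrt{18} \cdot 75 = 3 \sqrt{2} \cdot 75 = 225 \sqrt{2}$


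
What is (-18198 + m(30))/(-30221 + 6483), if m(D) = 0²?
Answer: 9099/11869 ≈ 0.76662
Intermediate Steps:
m(D) = 0
(-18198 + m(30))/(-30221 + 6483) = (-18198 + 0)/(-30221 + 6483) = -18198/(-23738) = -18198*(-1/23738) = 9099/11869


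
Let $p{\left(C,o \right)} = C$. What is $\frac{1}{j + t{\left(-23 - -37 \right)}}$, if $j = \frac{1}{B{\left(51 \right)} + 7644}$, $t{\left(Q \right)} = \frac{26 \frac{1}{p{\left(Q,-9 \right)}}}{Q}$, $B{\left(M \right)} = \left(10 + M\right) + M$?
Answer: $\frac{54292}{7209} \approx 7.5311$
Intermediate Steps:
$B{\left(M \right)} = 10 + 2 M$
$t{\left(Q \right)} = \frac{26}{Q^{2}}$ ($t{\left(Q \right)} = \frac{26 \frac{1}{Q}}{Q} = \frac{26}{Q^{2}}$)
$j = \frac{1}{7756}$ ($j = \frac{1}{\left(10 + 2 \cdot 51\right) + 7644} = \frac{1}{\left(10 + 102\right) + 7644} = \frac{1}{112 + 7644} = \frac{1}{7756} \approx 0.00012893$)
$\frac{1}{j + t{\left(-23 - -37 \right)}} = \frac{1}{\frac{1}{7756} + \frac{26}{\left(-23 - -37\right)^{2}}} = \frac{1}{\frac{1}{7756} + \frac{26}{\left(-23 + 37\right)^{2}}} = \frac{1}{\frac{1}{7756} + \frac{26}{196}} = \frac{1}{\frac{1}{7756} + 26 \cdot \frac{1}{196}} = \frac{1}{\frac{1}{7756} + \frac{13}{98}} = \frac{1}{\frac{7209}{54292}} = \frac{54292}{7209}$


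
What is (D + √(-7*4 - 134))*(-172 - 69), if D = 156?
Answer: -37596 - 2169*I*√2 ≈ -37596.0 - 3067.4*I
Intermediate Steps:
(D + √(-7*4 - 134))*(-172 - 69) = (156 + √(-7*4 - 134))*(-172 - 69) = (156 + √(-28 - 134))*(-241) = (156 + √(-162))*(-241) = (156 + 9*I*√2)*(-241) = -37596 - 2169*I*√2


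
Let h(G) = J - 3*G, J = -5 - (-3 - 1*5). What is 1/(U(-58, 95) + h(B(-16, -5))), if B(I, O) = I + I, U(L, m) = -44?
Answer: 1/55 ≈ 0.018182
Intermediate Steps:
B(I, O) = 2*I
J = 3 (J = -5 - (-3 - 5) = -5 - 1*(-8) = -5 + 8 = 3)
h(G) = 3 - 3*G
1/(U(-58, 95) + h(B(-16, -5))) = 1/(-44 + (3 - 6*(-16))) = 1/(-44 + (3 - 3*(-32))) = 1/(-44 + (3 + 96)) = 1/(-44 + 99) = 1/55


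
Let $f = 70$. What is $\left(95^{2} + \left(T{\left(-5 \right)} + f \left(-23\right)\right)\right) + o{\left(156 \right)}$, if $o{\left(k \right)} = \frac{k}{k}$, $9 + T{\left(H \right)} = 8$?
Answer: $7415$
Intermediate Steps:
$T{\left(H \right)} = -1$ ($T{\left(H \right)} = -9 + 8 = -1$)
$o{\left(k \right)} = 1$
$\left(95^{2} + \left(T{\left(-5 \right)} + f \left(-23\right)\right)\right) + o{\left(156 \right)} = \left(95^{2} + \left(-1 + 70 \left(-23\right)\right)\right) + 1 = \left(9025 - 1611\right) + 1 = 7414 + 1 = 7415$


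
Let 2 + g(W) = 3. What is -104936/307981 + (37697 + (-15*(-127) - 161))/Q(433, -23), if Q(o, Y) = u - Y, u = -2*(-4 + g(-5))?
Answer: 12144035477/8931449 ≈ 1359.7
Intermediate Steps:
g(W) = 1 (g(W) = -2 + 3 = 1)
u = 6 (u = -2*(-4 + 1) = -2*(-3) = 6)
Q(o, Y) = 6 - Y
-104936/307981 + (37697 + (-15*(-127) - 161))/Q(433, -23) = -104936/307981 + (37697 + (-15*(-127) - 161))/(6 - 1*(-23)) = -104936*1/307981 + (37697 + (1905 - 161))/(6 + 23) = -104936/307981 + (37697 + 1744)/29 = -104936/307981 + 39441*(1/29) = -104936/307981 + 39441/29 = 12144035477/8931449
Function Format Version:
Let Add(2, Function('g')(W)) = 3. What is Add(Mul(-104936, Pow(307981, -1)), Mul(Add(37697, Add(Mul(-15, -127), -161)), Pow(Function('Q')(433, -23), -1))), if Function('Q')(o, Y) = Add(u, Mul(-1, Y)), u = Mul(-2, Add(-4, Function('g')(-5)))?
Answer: Rational(12144035477, 8931449) ≈ 1359.7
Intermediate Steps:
Function('g')(W) = 1 (Function('g')(W) = Add(-2, 3) = 1)
u = 6 (u = Mul(-2, Add(-4, 1)) = Mul(-2, -3) = 6)
Function('Q')(o, Y) = Add(6, Mul(-1, Y))
Add(Mul(-104936, Pow(307981, -1)), Mul(Add(37697, Add(Mul(-15, -127), -161)), Pow(Function('Q')(433, -23), -1))) = Add(Mul(-104936, Pow(307981, -1)), Mul(Add(37697, Add(Mul(-15, -127), -161)), Pow(Add(6, Mul(-1, -23)), -1))) = Add(Mul(-104936, Rational(1, 307981)), Mul(Add(37697, Add(1905, -161)), Pow(Add(6, 23), -1))) = Add(Rational(-104936, 307981), Mul(Add(37697, 1744), Pow(29, -1))) = Add(Rational(-104936, 307981), Mul(39441, Rational(1, 29))) = Add(Rational(-104936, 307981), Rational(39441, 29)) = Rational(12144035477, 8931449)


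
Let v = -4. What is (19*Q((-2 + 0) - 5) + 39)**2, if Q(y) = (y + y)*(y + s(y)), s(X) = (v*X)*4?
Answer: 777907881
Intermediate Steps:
s(X) = -16*X (s(X) = -4*X*4 = -16*X)
Q(y) = -30*y**2 (Q(y) = (y + y)*(y - 16*y) = (2*y)*(-15*y) = -30*y**2)
(19*Q((-2 + 0) - 5) + 39)**2 = (19*(-30*((-2 + 0) - 5)**2) + 39)**2 = (19*(-30*(-2 - 5)**2) + 39)**2 = (19*(-30*(-7)**2) + 39)**2 = (19*(-30*49) + 39)**2 = (19*(-1470) + 39)**2 = (-27930 + 39)**2 = (-27891)**2 = 777907881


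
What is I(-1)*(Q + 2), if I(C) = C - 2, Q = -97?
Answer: 285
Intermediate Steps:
I(C) = -2 + C
I(-1)*(Q + 2) = (-2 - 1)*(-97 + 2) = -3*(-95) = 285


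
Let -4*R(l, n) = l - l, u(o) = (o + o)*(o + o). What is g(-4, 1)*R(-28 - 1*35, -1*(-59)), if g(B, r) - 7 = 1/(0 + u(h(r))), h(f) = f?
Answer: 0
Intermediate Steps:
u(o) = 4*o² (u(o) = (2*o)*(2*o) = 4*o²)
g(B, r) = 7 + 1/(4*r²) (g(B, r) = 7 + 1/(0 + 4*r²) = 7 + 1/(4*r²))
R(l, n) = 0 (R(l, n) = -(l - l)/4 = -¼*0 = 0)
g(-4, 1)*R(-28 - 1*35, -1*(-59)) = (7 + (¼)/1²)*0 = (7 + (¼)*1)*0 = (7 + ¼)*0 = (29/4)*0 = 0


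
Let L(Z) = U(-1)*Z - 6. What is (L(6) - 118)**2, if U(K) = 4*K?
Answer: 21904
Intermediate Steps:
L(Z) = -6 - 4*Z (L(Z) = (4*(-1))*Z - 6 = -4*Z - 6 = -6 - 4*Z)
(L(6) - 118)**2 = ((-6 - 4*6) - 118)**2 = ((-6 - 24) - 118)**2 = (-30 - 118)**2 = (-148)**2 = 21904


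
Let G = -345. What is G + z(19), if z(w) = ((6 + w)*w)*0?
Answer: -345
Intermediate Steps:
z(w) = 0 (z(w) = (w*(6 + w))*0 = 0)
G + z(19) = -345 + 0 = -345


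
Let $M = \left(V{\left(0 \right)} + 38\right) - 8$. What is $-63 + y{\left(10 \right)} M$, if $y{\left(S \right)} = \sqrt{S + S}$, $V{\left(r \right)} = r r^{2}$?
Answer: $-63 + 60 \sqrt{5} \approx 71.164$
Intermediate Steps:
$V{\left(r \right)} = r^{3}$
$M = 30$ ($M = \left(0^{3} + 38\right) - 8 = \left(0 + 38\right) - 8 = 38 - 8 = 30$)
$y{\left(S \right)} = \sqrt{2} \sqrt{S}$ ($y{\left(S \right)} = \sqrt{2 S} = \sqrt{2} \sqrt{S}$)
$-63 + y{\left(10 \right)} M = -63 + \sqrt{2} \sqrt{10} \cdot 30 = -63 + 2 \sqrt{5} \cdot 30 = -63 + 60 \sqrt{5}$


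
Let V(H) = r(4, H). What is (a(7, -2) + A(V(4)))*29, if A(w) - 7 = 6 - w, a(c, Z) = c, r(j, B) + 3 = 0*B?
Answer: 667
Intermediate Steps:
r(j, B) = -3 (r(j, B) = -3 + 0*B = -3 + 0 = -3)
V(H) = -3
A(w) = 13 - w (A(w) = 7 + (6 - w) = 13 - w)
(a(7, -2) + A(V(4)))*29 = (7 + (13 - 1*(-3)))*29 = (7 + (13 + 3))*29 = (7 + 16)*29 = 23*29 = 667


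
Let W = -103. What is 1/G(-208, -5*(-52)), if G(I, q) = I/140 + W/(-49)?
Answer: 245/151 ≈ 1.6225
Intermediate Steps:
G(I, q) = 103/49 + I/140 (G(I, q) = I/140 - 103/(-49) = I*(1/140) - 103*(-1/49) = I/140 + 103/49 = 103/49 + I/140)
1/G(-208, -5*(-52)) = 1/(103/49 + (1/140)*(-208)) = 1/(103/49 - 52/35) = 1/(151/245) = 245/151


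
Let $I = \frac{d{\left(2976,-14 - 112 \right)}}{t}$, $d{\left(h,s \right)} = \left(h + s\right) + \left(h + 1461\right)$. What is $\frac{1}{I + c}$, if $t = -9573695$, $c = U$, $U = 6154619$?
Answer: $\frac{9573695}{58922445139918} \approx 1.6248 \cdot 10^{-7}$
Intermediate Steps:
$c = 6154619$
$d{\left(h,s \right)} = 1461 + s + 2 h$ ($d{\left(h,s \right)} = \left(h + s\right) + \left(1461 + h\right) = 1461 + s + 2 h$)
$I = - \frac{7287}{9573695}$ ($I = \frac{1461 - 126 + 2 \cdot 2976}{-9573695} = \left(1461 - 126 + 5952\right) \left(- \frac{1}{9573695}\right) = 7287 \left(- \frac{1}{9573695}\right) = - \frac{7287}{9573695} \approx -0.00076115$)
$\frac{1}{I + c} = \frac{1}{- \frac{7287}{9573695} + 6154619} = \frac{1}{\frac{58922445139918}{9573695}} = \frac{9573695}{58922445139918}$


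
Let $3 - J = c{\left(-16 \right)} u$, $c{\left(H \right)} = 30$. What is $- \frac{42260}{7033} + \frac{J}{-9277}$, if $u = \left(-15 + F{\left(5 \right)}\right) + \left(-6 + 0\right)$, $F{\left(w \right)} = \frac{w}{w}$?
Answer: $- \frac{396286919}{65245141} \approx -6.0738$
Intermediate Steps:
$F{\left(w \right)} = 1$
$u = -20$ ($u = \left(-15 + 1\right) + \left(-6 + 0\right) = -14 - 6 = -20$)
$J = 603$ ($J = 3 - 30 \left(-20\right) = 3 - -600 = 3 + 600 = 603$)
$- \frac{42260}{7033} + \frac{J}{-9277} = - \frac{42260}{7033} + \frac{603}{-9277} = \left(-42260\right) \frac{1}{7033} + 603 \left(- \frac{1}{9277}\right) = - \frac{42260}{7033} - \frac{603}{9277} = - \frac{396286919}{65245141}$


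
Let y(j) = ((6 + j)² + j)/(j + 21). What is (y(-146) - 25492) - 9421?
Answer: -4383579/125 ≈ -35069.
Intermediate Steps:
y(j) = (j + (6 + j)²)/(21 + j)
(y(-146) - 25492) - 9421 = ((-146 + (6 - 146)²)/(21 - 146) - 25492) - 9421 = ((-146 + (-140)²)/(-125) - 25492) - 9421 = (-(-146 + 19600)/125 - 25492) - 9421 = (-1/125*19454 - 25492) - 9421 = (-19454/125 - 25492) - 9421 = -3205954/125 - 9421 = -4383579/125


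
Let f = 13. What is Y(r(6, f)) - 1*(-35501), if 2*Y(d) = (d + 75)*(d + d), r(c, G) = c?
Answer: 35987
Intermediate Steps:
Y(d) = d*(75 + d) (Y(d) = ((d + 75)*(d + d))/2 = ((75 + d)*(2*d))/2 = (2*d*(75 + d))/2 = d*(75 + d))
Y(r(6, f)) - 1*(-35501) = 6*(75 + 6) - 1*(-35501) = 6*81 + 35501 = 486 + 35501 = 35987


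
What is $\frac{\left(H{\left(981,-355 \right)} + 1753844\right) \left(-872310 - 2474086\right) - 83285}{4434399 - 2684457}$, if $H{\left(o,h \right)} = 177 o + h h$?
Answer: $- \frac{6871844347661}{1749942} \approx -3.9269 \cdot 10^{6}$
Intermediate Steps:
$H{\left(o,h \right)} = h^{2} + 177 o$ ($H{\left(o,h \right)} = 177 o + h^{2} = h^{2} + 177 o$)
$\frac{\left(H{\left(981,-355 \right)} + 1753844\right) \left(-872310 - 2474086\right) - 83285}{4434399 - 2684457} = \frac{\left(\left(\left(-355\right)^{2} + 177 \cdot 981\right) + 1753844\right) \left(-872310 - 2474086\right) - 83285}{4434399 - 2684457} = \frac{\left(\left(126025 + 173637\right) + 1753844\right) \left(-3346396\right) - 83285}{1749942} = \left(\left(299662 + 1753844\right) \left(-3346396\right) - 83285\right) \frac{1}{1749942} = \left(2053506 \left(-3346396\right) - 83285\right) \frac{1}{1749942} = \left(-6871844264376 - 83285\right) \frac{1}{1749942} = \left(-6871844347661\right) \frac{1}{1749942} = - \frac{6871844347661}{1749942}$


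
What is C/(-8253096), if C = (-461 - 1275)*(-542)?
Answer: -117614/1031637 ≈ -0.11401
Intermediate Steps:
C = 940912 (C = -1736*(-542) = 940912)
C/(-8253096) = 940912/(-8253096) = 940912*(-1/8253096) = -117614/1031637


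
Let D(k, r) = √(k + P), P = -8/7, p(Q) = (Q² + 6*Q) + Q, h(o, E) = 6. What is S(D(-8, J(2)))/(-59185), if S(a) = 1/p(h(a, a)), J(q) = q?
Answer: -1/4616430 ≈ -2.1662e-7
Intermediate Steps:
p(Q) = Q² + 7*Q
P = -8/7 (P = -8*⅐ = -8/7 ≈ -1.1429)
D(k, r) = √(-8/7 + k) (D(k, r) = √(k - 8/7) = √(-8/7 + k))
S(a) = 1/78 (S(a) = 1/(6*(7 + 6)) = 1/(6*13) = 1/78)
S(D(-8, J(2)))/(-59185) = (1/78)/(-59185) = (1/78)*(-1/59185) = -1/4616430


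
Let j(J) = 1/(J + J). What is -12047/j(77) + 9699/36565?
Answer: -67836767771/36565 ≈ -1.8552e+6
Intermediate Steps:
j(J) = 1/(2*J)
-12047/j(77) + 9699/36565 = -12047/((½)/77) + 9699/36565 = -12047/((½)*(1/77)) + 9699*(1/36565) = -12047/1/154 + 9699/36565 = -12047*154 + 9699/36565 = -1855238 + 9699/36565 = -67836767771/36565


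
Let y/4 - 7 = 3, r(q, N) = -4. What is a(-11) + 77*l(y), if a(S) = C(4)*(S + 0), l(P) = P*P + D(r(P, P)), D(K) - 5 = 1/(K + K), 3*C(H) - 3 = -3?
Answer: 988603/8 ≈ 1.2358e+5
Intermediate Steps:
C(H) = 0 (C(H) = 1 + (⅓)*(-3) = 1 - 1 = 0)
y = 40 (y = 28 + 4*3 = 28 + 12 = 40)
D(K) = 5 + 1/(2*K) (D(K) = 5 + 1/(K + K) = 5 + 1/(2*K))
l(P) = 39/8 + P² (l(P) = P*P + (5 + (½)/(-4)) = P² + (5 + (½)*(-¼)) = P² + (5 - ⅛) = P² + 39/8 = 39/8 + P²)
a(S) = 0 (a(S) = 0*(S + 0) = 0*S = 0)
a(-11) + 77*l(y) = 0 + 77*(39/8 + 40²) = 0 + 77*(39/8 + 1600) = 0 + 77*(12839/8) = 0 + 988603/8 = 988603/8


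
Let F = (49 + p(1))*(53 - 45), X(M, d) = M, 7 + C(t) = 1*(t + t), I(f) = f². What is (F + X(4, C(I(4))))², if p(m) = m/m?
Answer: 163216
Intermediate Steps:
p(m) = 1
C(t) = -7 + 2*t (C(t) = -7 + 1*(t + t) = -7 + 1*(2*t) = -7 + 2*t)
F = 400 (F = (49 + 1)*(53 - 45) = 50*8 = 400)
(F + X(4, C(I(4))))² = (400 + 4)² = 404² = 163216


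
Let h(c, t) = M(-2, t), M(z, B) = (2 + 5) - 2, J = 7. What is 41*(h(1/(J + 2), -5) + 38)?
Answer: 1763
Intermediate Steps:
M(z, B) = 5 (M(z, B) = 7 - 2 = 5)
h(c, t) = 5
41*(h(1/(J + 2), -5) + 38) = 41*(5 + 38) = 41*43 = 1763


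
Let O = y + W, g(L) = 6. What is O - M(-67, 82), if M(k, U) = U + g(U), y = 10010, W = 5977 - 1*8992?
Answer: 6907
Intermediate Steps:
W = -3015 (W = 5977 - 8992 = -3015)
M(k, U) = 6 + U (M(k, U) = U + 6 = 6 + U)
O = 6995 (O = 10010 - 3015 = 6995)
O - M(-67, 82) = 6995 - (6 + 82) = 6995 - 1*88 = 6995 - 88 = 6907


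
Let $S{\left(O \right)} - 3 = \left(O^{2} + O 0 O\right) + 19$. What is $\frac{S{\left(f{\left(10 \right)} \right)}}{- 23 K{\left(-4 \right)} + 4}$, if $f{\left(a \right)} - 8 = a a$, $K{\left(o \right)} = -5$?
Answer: $\frac{11686}{119} \approx 98.202$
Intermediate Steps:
$f{\left(a \right)} = 8 + a^{2}$ ($f{\left(a \right)} = 8 + a a = 8 + a^{2}$)
$S{\left(O \right)} = 22 + O^{2}$ ($S{\left(O \right)} = 3 + \left(\left(O^{2} + O 0 O\right) + 19\right) = 3 + \left(\left(O^{2} + 0 O\right) + 19\right) = 3 + \left(\left(O^{2} + 0\right) + 19\right) = 3 + \left(O^{2} + 19\right) = 3 + \left(19 + O^{2}\right) = 22 + O^{2}$)
$\frac{S{\left(f{\left(10 \right)} \right)}}{- 23 K{\left(-4 \right)} + 4} = \frac{22 + \left(8 + 10^{2}\right)^{2}}{\left(-23\right) \left(-5\right) + 4} = \frac{22 + \left(8 + 100\right)^{2}}{115 + 4} = \frac{22 + 108^{2}}{119} = \left(22 + 11664\right) \frac{1}{119} = 11686 \cdot \frac{1}{119} = \frac{11686}{119}$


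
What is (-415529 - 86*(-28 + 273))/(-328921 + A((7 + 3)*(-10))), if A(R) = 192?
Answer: 436599/328729 ≈ 1.3281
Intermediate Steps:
(-415529 - 86*(-28 + 273))/(-328921 + A((7 + 3)*(-10))) = (-415529 - 86*(-28 + 273))/(-328921 + 192) = (-415529 - 86*245)/(-328729) = (-415529 - 21070)*(-1/328729) = -436599*(-1/328729) = 436599/328729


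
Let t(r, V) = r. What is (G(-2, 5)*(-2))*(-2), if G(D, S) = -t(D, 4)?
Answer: 8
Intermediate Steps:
G(D, S) = -D
(G(-2, 5)*(-2))*(-2) = (-1*(-2)*(-2))*(-2) = (2*(-2))*(-2) = -4*(-2) = 8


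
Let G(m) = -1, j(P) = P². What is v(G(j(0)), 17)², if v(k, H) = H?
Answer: 289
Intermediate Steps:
v(G(j(0)), 17)² = 17² = 289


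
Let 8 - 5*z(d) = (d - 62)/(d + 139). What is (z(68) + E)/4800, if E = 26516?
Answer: 914857/165600 ≈ 5.5245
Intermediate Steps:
z(d) = 8/5 - (-62 + d)/(5*(139 + d)) (z(d) = 8/5 - (d - 62)/(5*(d + 139)) = 8/5 - (-62 + d)/(5*(139 + d)))
(z(68) + E)/4800 = ((1174 + 7*68)/(5*(139 + 68)) + 26516)/4800 = ((1/5)*(1174 + 476)/207 + 26516)*(1/4800) = ((1/5)*(1/207)*1650 + 26516)*(1/4800) = (110/69 + 26516)*(1/4800) = (1829714/69)*(1/4800) = 914857/165600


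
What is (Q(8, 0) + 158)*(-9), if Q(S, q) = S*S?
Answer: -1998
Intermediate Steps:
Q(S, q) = S²
(Q(8, 0) + 158)*(-9) = (8² + 158)*(-9) = (64 + 158)*(-9) = 222*(-9) = -1998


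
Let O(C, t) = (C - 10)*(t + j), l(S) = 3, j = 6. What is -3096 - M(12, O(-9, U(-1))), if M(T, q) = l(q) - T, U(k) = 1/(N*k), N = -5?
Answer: -3087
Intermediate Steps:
U(k) = -1/(5*k) (U(k) = 1/((-5)*k) = -1/(5*k))
O(C, t) = (-10 + C)*(6 + t) (O(C, t) = (C - 10)*(t + 6) = (-10 + C)*(6 + t))
M(T, q) = 3 - T
-3096 - M(12, O(-9, U(-1))) = -3096 - (3 - 1*12) = -3096 - (3 - 12) = -3096 - 1*(-9) = -3096 + 9 = -3087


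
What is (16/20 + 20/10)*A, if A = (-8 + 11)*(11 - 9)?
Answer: 84/5 ≈ 16.800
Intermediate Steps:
A = 6 (A = 3*2 = 6)
(16/20 + 20/10)*A = (16/20 + 20/10)*6 = (16*(1/20) + 20*(1/10))*6 = (4/5 + 2)*6 = (14/5)*6 = 84/5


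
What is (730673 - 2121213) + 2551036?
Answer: 1160496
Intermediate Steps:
(730673 - 2121213) + 2551036 = -1390540 + 2551036 = 1160496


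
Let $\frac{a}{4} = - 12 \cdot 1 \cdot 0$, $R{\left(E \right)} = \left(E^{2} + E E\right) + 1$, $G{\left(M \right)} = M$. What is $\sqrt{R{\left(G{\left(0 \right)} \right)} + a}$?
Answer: $1$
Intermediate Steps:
$R{\left(E \right)} = 1 + 2 E^{2}$ ($R{\left(E \right)} = \left(E^{2} + E^{2}\right) + 1 = 2 E^{2} + 1 = 1 + 2 E^{2}$)
$a = 0$ ($a = 4 \left(- 12 \cdot 1 \cdot 0\right) = 4 \left(\left(-12\right) 0\right) = 4 \cdot 0 = 0$)
$\sqrt{R{\left(G{\left(0 \right)} \right)} + a} = \sqrt{\left(1 + 2 \cdot 0^{2}\right) + 0} = \sqrt{\left(1 + 2 \cdot 0\right) + 0} = \sqrt{\left(1 + 0\right) + 0} = \sqrt{1 + 0} = \sqrt{1} = 1$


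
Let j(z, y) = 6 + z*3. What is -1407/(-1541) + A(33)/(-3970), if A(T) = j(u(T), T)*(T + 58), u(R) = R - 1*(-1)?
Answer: -71337/45655 ≈ -1.5625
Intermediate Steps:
u(R) = 1 + R (u(R) = R + 1 = 1 + R)
j(z, y) = 6 + 3*z
A(T) = (9 + 3*T)*(58 + T) (A(T) = (6 + 3*(1 + T))*(T + 58) = (6 + (3 + 3*T))*(58 + T) = (9 + 3*T)*(58 + T))
-1407/(-1541) + A(33)/(-3970) = -1407/(-1541) + (3*(3 + 33)*(58 + 33))/(-3970) = -1407*(-1/1541) + (3*36*91)*(-1/3970) = 21/23 + 9828*(-1/3970) = 21/23 - 4914/1985 = -71337/45655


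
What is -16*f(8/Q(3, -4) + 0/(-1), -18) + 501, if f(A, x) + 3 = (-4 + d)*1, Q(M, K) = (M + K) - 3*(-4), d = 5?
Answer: 533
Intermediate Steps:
Q(M, K) = 12 + K + M (Q(M, K) = (K + M) + 12 = 12 + K + M)
f(A, x) = -2 (f(A, x) = -3 + (-4 + 5)*1 = -3 + 1*1 = -3 + 1 = -2)
-16*f(8/Q(3, -4) + 0/(-1), -18) + 501 = -16*(-2) + 501 = 32 + 501 = 533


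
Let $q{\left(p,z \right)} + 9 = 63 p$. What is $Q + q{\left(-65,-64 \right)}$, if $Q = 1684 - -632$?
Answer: $-1788$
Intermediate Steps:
$q{\left(p,z \right)} = -9 + 63 p$
$Q = 2316$ ($Q = 1684 + 632 = 2316$)
$Q + q{\left(-65,-64 \right)} = 2316 + \left(-9 + 63 \left(-65\right)\right) = 2316 - 4104 = -1788$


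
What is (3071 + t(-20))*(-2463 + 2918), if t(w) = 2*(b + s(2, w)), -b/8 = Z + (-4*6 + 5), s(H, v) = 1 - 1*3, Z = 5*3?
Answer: 1424605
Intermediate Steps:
Z = 15
s(H, v) = -2 (s(H, v) = 1 - 3 = -2)
b = 32 (b = -8*(15 + (-4*6 + 5)) = -8*(15 + (-24 + 5)) = -8*(15 - 19) = -8*(-4) = 32)
t(w) = 60 (t(w) = 2*(32 - 2) = 2*30 = 60)
(3071 + t(-20))*(-2463 + 2918) = (3071 + 60)*(-2463 + 2918) = 3131*455 = 1424605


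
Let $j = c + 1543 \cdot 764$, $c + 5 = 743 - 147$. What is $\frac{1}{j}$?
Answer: $\frac{1}{1179443} \approx 8.4786 \cdot 10^{-7}$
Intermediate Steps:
$c = 591$ ($c = -5 + \left(743 - 147\right) = -5 + 596 = 591$)
$j = 1179443$ ($j = 591 + 1543 \cdot 764 = 591 + 1178852 = 1179443$)
$\frac{1}{j} = \frac{1}{1179443}$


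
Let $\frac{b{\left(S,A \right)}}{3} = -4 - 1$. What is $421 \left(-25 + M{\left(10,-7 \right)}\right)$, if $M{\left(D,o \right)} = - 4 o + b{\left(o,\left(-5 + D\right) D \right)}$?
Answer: $-5052$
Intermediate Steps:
$b{\left(S,A \right)} = -15$ ($b{\left(S,A \right)} = 3 \left(-4 - 1\right) = 3 \left(-5\right) = -15$)
$M{\left(D,o \right)} = -15 - 4 o$ ($M{\left(D,o \right)} = - 4 o - 15 = -15 - 4 o$)
$421 \left(-25 + M{\left(10,-7 \right)}\right) = 421 \left(-25 - -13\right) = 421 \left(-25 + \left(-15 + 28\right)\right) = 421 \left(-25 + 13\right) = 421 \left(-12\right) = -5052$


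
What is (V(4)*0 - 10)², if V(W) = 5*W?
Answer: 100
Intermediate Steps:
(V(4)*0 - 10)² = ((5*4)*0 - 10)² = (20*0 - 10)² = (0 - 10)² = (-10)² = 100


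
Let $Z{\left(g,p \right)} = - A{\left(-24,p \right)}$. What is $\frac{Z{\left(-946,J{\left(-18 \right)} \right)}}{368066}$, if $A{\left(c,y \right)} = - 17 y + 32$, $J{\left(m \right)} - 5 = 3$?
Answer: $\frac{52}{184033} \approx 0.00028256$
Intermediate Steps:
$J{\left(m \right)} = 8$ ($J{\left(m \right)} = 5 + 3 = 8$)
$A{\left(c,y \right)} = 32 - 17 y$
$Z{\left(g,p \right)} = -32 + 17 p$ ($Z{\left(g,p \right)} = - (32 - 17 p) = -32 + 17 p$)
$\frac{Z{\left(-946,J{\left(-18 \right)} \right)}}{368066} = \frac{-32 + 17 \cdot 8}{368066} = \left(-32 + 136\right) \frac{1}{368066} = 104 \cdot \frac{1}{368066} = \frac{52}{184033}$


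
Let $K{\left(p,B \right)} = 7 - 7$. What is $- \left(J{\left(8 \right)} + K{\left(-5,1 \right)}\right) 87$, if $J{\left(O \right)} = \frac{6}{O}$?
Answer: $- \frac{261}{4} \approx -65.25$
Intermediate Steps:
$K{\left(p,B \right)} = 0$ ($K{\left(p,B \right)} = 7 - 7 = 0$)
$- \left(J{\left(8 \right)} + K{\left(-5,1 \right)}\right) 87 = - \left(\frac{6}{8} + 0\right) 87 = - \left(6 \cdot \frac{1}{8} + 0\right) 87 = - \left(\frac{3}{4} + 0\right) 87 = - \frac{3 \cdot 87}{4} = \left(-1\right) \frac{261}{4} = - \frac{261}{4}$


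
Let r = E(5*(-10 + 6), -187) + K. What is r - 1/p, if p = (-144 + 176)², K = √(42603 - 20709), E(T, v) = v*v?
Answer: 35808255/1024 + √21894 ≈ 35117.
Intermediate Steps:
E(T, v) = v²
K = √21894 ≈ 147.97
p = 1024 (p = 32² = 1024)
r = 34969 + √21894 (r = (-187)² + √21894 = 34969 + √21894 ≈ 35117.)
r - 1/p = (34969 + √21894) - 1/1024 = 35808255/1024 + √21894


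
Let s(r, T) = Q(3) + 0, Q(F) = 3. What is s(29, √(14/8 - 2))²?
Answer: 9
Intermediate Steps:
s(r, T) = 3 (s(r, T) = 3 + 0 = 3)
s(29, √(14/8 - 2))² = 3² = 9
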